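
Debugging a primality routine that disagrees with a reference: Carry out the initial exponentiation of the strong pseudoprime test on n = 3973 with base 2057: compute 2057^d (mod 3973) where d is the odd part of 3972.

n − 1 = 3972 = 2^2 · 993, so s = 2 and d = 993.
2057^993 mod 3973 = 2886.

2886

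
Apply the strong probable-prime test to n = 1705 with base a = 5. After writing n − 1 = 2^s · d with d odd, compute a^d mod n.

125

n − 1 = 1704 = 2^3 · 213, so s = 3 and d = 213.
Repeated squaring mod 1705: 5^1 ≡ 5, 5^2 ≡ 25, 5^4 ≡ 625, 5^8 ≡ 180, 5^16 ≡ 5, 5^32 ≡ 25, 5^64 ≡ 625, 5^128 ≡ 180.
213 = 128 + 64 + 16 + 4 + 1, so 5^213 ≡ 180·625·5·625·5 ≡ 125 (mod 1705).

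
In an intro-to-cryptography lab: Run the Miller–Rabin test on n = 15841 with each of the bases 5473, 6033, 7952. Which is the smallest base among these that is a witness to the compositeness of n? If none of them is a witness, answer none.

n − 1 = 15840 = 2^5 · 495, so s = 5 and d = 495.
Base 5473: x_0 = 5473^495 mod 15841 = 15840. x_0 = 15840 ≡ −1, so 5473 is not a witness.
Base 6033: x_0 = 6033^495 mod 15841 = 4682. x_0 is neither 1 nor 15840, so continue squaring. x_1 = 4682^2 mod 15841 = 13021. x_2 = 13021^2 mod 15841 = 218. x_3 = 218^2 mod 15841 = 1. x_3 = 1 but x_2 ≠ ±1, a nontrivial square root of 1 — 6033 is a witness and 15841 is composite.
Base 7952: x_0 = 7952^495 mod 15841 = 1365. x_0 is neither 1 nor 15840, so continue squaring. x_1 = 1365^2 mod 15841 = 9828. x_2 = 9828^2 mod 15841 = 7007. x_3 = 7007^2 mod 15841 = 6790. x_4 = 6790^2 mod 15841 = 6790. Reached i = s−1 = 4 without hitting −1: 7952 is a Miller–Rabin witness and 15841 is composite.
The smallest witness among the given bases is 6033.

6033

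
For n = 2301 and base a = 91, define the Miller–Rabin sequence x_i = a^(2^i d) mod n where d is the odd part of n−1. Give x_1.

n − 1 = 2300 = 2^2 · 575, so s = 2 and d = 575.
Repeated squaring mod 2301: 91^1 ≡ 91, 91^2 ≡ 1378, 91^4 ≡ 559, 91^8 ≡ 1846, 91^16 ≡ 2236, 91^32 ≡ 1924, 91^64 ≡ 1768, 91^128 ≡ 1066, 91^256 ≡ 1963, 91^512 ≡ 1495.
575 = 512 + 32 + 16 + 8 + 4 + 2 + 1, so 91^575 ≡ 1495·1924·2236·1846·559·1378·91 ≡ 1105 (mod 2301).
x_0 = 1105.
x_1 = 1105^2 mod 2301 = 1495.

1495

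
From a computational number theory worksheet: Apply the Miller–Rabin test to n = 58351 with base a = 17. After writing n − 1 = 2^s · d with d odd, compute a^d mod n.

27039

n − 1 = 58350 = 2^1 · 29175, so s = 1 and d = 29175.
17^29175 mod 58351 = 27039.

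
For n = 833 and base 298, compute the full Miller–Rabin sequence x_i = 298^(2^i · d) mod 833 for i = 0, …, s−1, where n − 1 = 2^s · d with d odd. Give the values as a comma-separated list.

n − 1 = 832 = 2^6 · 13, so s = 6 and d = 13.
x_0 = 298^13 mod 833 = 620.
x_1 = 620^2 mod 833 = 387.
x_2 = 387^2 mod 833 = 662.
x_3 = 662^2 mod 833 = 86.
x_4 = 86^2 mod 833 = 732.
x_5 = 732^2 mod 833 = 205.

620, 387, 662, 86, 732, 205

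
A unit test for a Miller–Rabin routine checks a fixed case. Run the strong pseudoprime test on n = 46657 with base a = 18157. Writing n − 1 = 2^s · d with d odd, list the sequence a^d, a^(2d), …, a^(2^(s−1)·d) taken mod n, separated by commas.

n − 1 = 46656 = 2^6 · 729, so s = 6 and d = 729.
x_0 = 18157^729 mod 46657 = 44214.
x_1 = 44214^2 mod 46657 = 42810.
x_2 = 42810^2 mod 46657 = 9140.
x_3 = 9140^2 mod 46657 = 23570.
x_4 = 23570^2 mod 46657 = 1.
x_5 = 1^2 mod 46657 = 1.

44214, 42810, 9140, 23570, 1, 1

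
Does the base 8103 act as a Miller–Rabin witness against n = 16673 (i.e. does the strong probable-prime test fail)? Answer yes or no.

n − 1 = 16672 = 2^5 · 521, so s = 5 and d = 521.
x_0 = 8103^521 mod 16673 = 1504.
x_0 is neither 1 nor 16672, so continue squaring.
x_1 = 1504^2 mod 16673 = 11161.
x_2 = 11161^2 mod 16673 = 3938.
x_3 = 3938^2 mod 16673 = 1954.
x_4 = 1954^2 mod 16673 = 16672.
x_4 ≡ −1, so 8103 is not a witness.

no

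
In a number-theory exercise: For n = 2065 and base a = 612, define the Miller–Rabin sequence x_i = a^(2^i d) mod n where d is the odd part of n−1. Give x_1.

n − 1 = 2064 = 2^4 · 129, so s = 4 and d = 129.
Repeated squaring mod 2065: 612^1 ≡ 612, 612^2 ≡ 779, 612^4 ≡ 1796, 612^8 ≡ 86, 612^16 ≡ 1201, 612^32 ≡ 1031, 612^64 ≡ 1551, 612^128 ≡ 1941.
129 = 128 + 1, so 612^129 ≡ 1941·612 ≡ 517 (mod 2065).
x_0 = 517.
x_1 = 517^2 mod 2065 = 904.

904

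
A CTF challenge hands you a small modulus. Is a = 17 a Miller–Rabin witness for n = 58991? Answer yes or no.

no

n − 1 = 58990 = 2^1 · 29495, so s = 1 and d = 29495.
x_0 = 17^29495 mod 58991 = 1.
x_0 = 1, so 17 is not a witness.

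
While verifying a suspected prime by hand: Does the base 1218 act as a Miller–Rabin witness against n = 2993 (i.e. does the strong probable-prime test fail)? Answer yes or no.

yes

n − 1 = 2992 = 2^4 · 187, so s = 4 and d = 187.
Repeated squaring mod 2993: 1218^1 ≡ 1218, 1218^2 ≡ 1989, 1218^4 ≡ 2368, 1218^8 ≡ 1535, 1218^16 ≡ 734, 1218^32 ≡ 16, 1218^64 ≡ 256, 1218^128 ≡ 2683.
187 = 128 + 32 + 16 + 8 + 2 + 1, so 1218^187 ≡ 2683·16·734·1535·1989·1218 ≡ 1498 (mod 2993).
x_0 = 1218^187 mod 2993 = 1498.
x_0 is neither 1 nor 2992, so continue squaring.
x_1 = 1498^2 mod 2993 = 2247.
x_2 = 2247^2 mod 2993 = 2811.
x_3 = 2811^2 mod 2993 = 201.
Reached i = s−1 = 3 without hitting −1: 1218 is a Miller–Rabin witness and 2993 is composite.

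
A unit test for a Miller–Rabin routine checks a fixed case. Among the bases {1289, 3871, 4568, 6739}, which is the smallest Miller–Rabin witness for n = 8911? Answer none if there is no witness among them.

3871

n − 1 = 8910 = 2^1 · 4455, so s = 1 and d = 4455.
Base 1289: x_0 = 1289^4455 mod 8911 = 1. x_0 = 1, so 1289 is not a witness.
Base 3871: x_0 = 3871^4455 mod 8911 = 7637. x_0 ∉ {1, 8910} and s = 1, so 3871 is a Miller–Rabin witness and 8911 is composite.
Base 4568: x_0 = 4568^4455 mod 8911 = 6364. x_0 ∉ {1, 8910} and s = 1, so 4568 is a Miller–Rabin witness and 8911 is composite.
Base 6739: x_0 = 6739^4455 mod 8911 = 8644. x_0 ∉ {1, 8910} and s = 1, so 6739 is a Miller–Rabin witness and 8911 is composite.
The smallest witness among the given bases is 3871.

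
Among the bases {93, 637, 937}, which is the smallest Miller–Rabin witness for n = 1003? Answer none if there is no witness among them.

93

n − 1 = 1002 = 2^1 · 501, so s = 1 and d = 501.
Base 93: x_0 = 93^501 mod 1003 = 689. x_0 ∉ {1, 1002} and s = 1, so 93 is a Miller–Rabin witness and 1003 is composite.
Base 637: x_0 = 637^501 mod 1003 = 451. x_0 ∉ {1, 1002} and s = 1, so 637 is a Miller–Rabin witness and 1003 is composite.
Base 937: x_0 = 937^501 mod 1003 = 797. x_0 ∉ {1, 1002} and s = 1, so 937 is a Miller–Rabin witness and 1003 is composite.
The smallest witness among the given bases is 93.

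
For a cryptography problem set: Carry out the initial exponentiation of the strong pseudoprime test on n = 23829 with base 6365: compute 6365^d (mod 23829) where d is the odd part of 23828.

n − 1 = 23828 = 2^2 · 5957, so s = 2 and d = 5957.
Repeated squaring mod 23829: 6365^1 ≡ 6365, 6365^2 ≡ 3925, 6365^4 ≡ 12091, 6365^8 ≡ 1366, 6365^16 ≡ 7294, 6365^32 ≡ 16108, 6365^64 ≡ 17512, 6365^128 ≡ 14743, 6365^256 ≡ 11740, 6365^512 ≡ 664, 6365^1024 ≡ 11974, 6365^2048 ≡ 21412, 6365^4096 ≡ 3784.
5957 = 4096 + 1024 + 512 + 256 + 64 + 4 + 1, so 6365^5957 ≡ 3784·11974·664·11740·17512·12091·6365 ≡ 22277 (mod 23829).

22277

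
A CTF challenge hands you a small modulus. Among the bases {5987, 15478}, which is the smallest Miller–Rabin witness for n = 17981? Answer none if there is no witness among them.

none

n − 1 = 17980 = 2^2 · 4495, so s = 2 and d = 4495.
Base 5987: x_0 = 5987^4495 mod 17981 = 3623. x_0 is neither 1 nor 17980, so continue squaring. x_1 = 3623^2 mod 17981 = 17980. x_1 ≡ −1, so 5987 is not a witness.
Base 15478: x_0 = 15478^4495 mod 17981 = 3623. x_0 is neither 1 nor 17980, so continue squaring. x_1 = 3623^2 mod 17981 = 17980. x_1 ≡ −1, so 15478 is not a witness.
No listed base is a witness for 17981.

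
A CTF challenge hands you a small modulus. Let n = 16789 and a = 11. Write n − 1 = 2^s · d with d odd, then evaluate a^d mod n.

3797

n − 1 = 16788 = 2^2 · 4197, so s = 2 and d = 4197.
11^4197 mod 16789 = 3797.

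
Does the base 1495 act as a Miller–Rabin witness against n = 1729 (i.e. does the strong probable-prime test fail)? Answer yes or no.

yes

n − 1 = 1728 = 2^6 · 27, so s = 6 and d = 27.
x_0 = 1495^27 mod 1729 = 1443.
x_0 is neither 1 nor 1728, so continue squaring.
x_1 = 1443^2 mod 1729 = 533.
x_2 = 533^2 mod 1729 = 533.
x_3 = 533^2 mod 1729 = 533.
x_4 = 533^2 mod 1729 = 533.
x_5 = 533^2 mod 1729 = 533.
Reached i = s−1 = 5 without hitting −1: 1495 is a Miller–Rabin witness and 1729 is composite.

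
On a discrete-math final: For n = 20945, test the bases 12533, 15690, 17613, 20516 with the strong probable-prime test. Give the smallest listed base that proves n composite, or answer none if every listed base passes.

12533

n − 1 = 20944 = 2^4 · 1309, so s = 4 and d = 1309.
Base 12533: x_0 = 12533^1309 mod 20945 = 7243. x_0 is neither 1 nor 20944, so continue squaring. x_1 = 7243^2 mod 20945 = 14769. x_2 = 14769^2 mod 20945 = 2131. x_3 = 2131^2 mod 20945 = 17041. Reached i = s−1 = 3 without hitting −1: 12533 is a Miller–Rabin witness and 20945 is composite.
Base 15690: x_0 = 15690^1309 mod 20945 = 10010. x_0 is neither 1 nor 20944, so continue squaring. x_1 = 10010^2 mod 20945 = 20165. x_2 = 20165^2 mod 20945 = 995. x_3 = 995^2 mod 20945 = 5610. Reached i = s−1 = 3 without hitting −1: 15690 is a Miller–Rabin witness and 20945 is composite.
Base 17613: x_0 = 17613^1309 mod 20945 = 19653. x_0 is neither 1 nor 20944, so continue squaring. x_1 = 19653^2 mod 20945 = 14609. x_2 = 14609^2 mod 20945 = 14276. x_3 = 14276^2 mod 20945 = 9326. Reached i = s−1 = 3 without hitting −1: 17613 is a Miller–Rabin witness and 20945 is composite.
Base 20516: x_0 = 20516^1309 mod 20945 = 2786. x_0 is neither 1 nor 20944, so continue squaring. x_1 = 2786^2 mod 20945 = 12146. x_2 = 12146^2 mod 20945 = 9681. x_3 = 9681^2 mod 20945 = 13831. Reached i = s−1 = 3 without hitting −1: 20516 is a Miller–Rabin witness and 20945 is composite.
The smallest witness among the given bases is 12533.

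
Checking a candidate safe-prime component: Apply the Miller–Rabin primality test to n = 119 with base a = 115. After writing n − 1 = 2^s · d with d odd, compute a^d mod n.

n − 1 = 118 = 2^1 · 59, so s = 1 and d = 59.
115^59 mod 119 = 89.

89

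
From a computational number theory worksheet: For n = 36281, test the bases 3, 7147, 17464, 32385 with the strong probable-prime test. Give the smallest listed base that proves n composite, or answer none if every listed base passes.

3

n − 1 = 36280 = 2^3 · 4535, so s = 3 and d = 4535.
Base 3: x_0 = 3^4535 mod 36281 = 27935. x_0 is neither 1 nor 36280, so continue squaring. x_1 = 27935^2 mod 36281 = 32477. x_2 = 32477^2 mod 36281 = 30578. Reached i = s−1 = 2 without hitting −1: 3 is a Miller–Rabin witness and 36281 is composite.
Base 7147: x_0 = 7147^4535 mod 36281 = 33705. x_0 is neither 1 nor 36280, so continue squaring. x_1 = 33705^2 mod 36281 = 32634. x_2 = 32634^2 mod 36281 = 21763. Reached i = s−1 = 2 without hitting −1: 7147 is a Miller–Rabin witness and 36281 is composite.
Base 17464: x_0 = 17464^4535 mod 36281 = 35594. x_0 is neither 1 nor 36280, so continue squaring. x_1 = 35594^2 mod 36281 = 316. x_2 = 316^2 mod 36281 = 27294. Reached i = s−1 = 2 without hitting −1: 17464 is a Miller–Rabin witness and 36281 is composite.
Base 32385: x_0 = 32385^4535 mod 36281 = 2728. x_0 is neither 1 nor 36280, so continue squaring. x_1 = 2728^2 mod 36281 = 4379. x_2 = 4379^2 mod 36281 = 19273. Reached i = s−1 = 2 without hitting −1: 32385 is a Miller–Rabin witness and 36281 is composite.
The smallest witness among the given bases is 3.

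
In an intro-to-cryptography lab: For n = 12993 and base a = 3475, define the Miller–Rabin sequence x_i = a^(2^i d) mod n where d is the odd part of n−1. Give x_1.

n − 1 = 12992 = 2^6 · 203, so s = 6 and d = 203.
Repeated squaring mod 12993: 3475^1 ≡ 3475, 3475^2 ≡ 5128, 3475^4 ≡ 11545, 3475^8 ≡ 4831, 3475^16 ≡ 3133, 3475^32 ≡ 5974, 3475^64 ≡ 9898, 3475^128 ≡ 3184.
203 = 128 + 64 + 8 + 2 + 1, so 3475^203 ≡ 3184·9898·4831·5128·3475 ≡ 10909 (mod 12993).
x_0 = 10909.
x_1 = 10909^2 mod 12993 = 3394.

3394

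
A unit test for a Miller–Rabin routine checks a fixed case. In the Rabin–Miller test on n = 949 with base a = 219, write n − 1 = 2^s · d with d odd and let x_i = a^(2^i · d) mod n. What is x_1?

584

n − 1 = 948 = 2^2 · 237, so s = 2 and d = 237.
x_0 = 219^237 mod 949 = 73.
x_1 = 73^2 mod 949 = 584.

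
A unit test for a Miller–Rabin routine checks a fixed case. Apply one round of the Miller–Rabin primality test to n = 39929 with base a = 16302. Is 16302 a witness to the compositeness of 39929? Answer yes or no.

no

n − 1 = 39928 = 2^3 · 4991, so s = 3 and d = 4991.
x_0 = 16302^4991 mod 39929 = 25157.
x_0 is neither 1 nor 39928, so continue squaring.
x_1 = 25157^2 mod 39929 = 39928.
x_1 ≡ −1, so 16302 is not a witness.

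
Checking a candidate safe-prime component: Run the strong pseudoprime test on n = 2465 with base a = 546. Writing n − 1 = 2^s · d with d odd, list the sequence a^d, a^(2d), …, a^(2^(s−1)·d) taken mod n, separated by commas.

1596, 871, 1886, 1, 1

n − 1 = 2464 = 2^5 · 77, so s = 5 and d = 77.
x_0 = 546^77 mod 2465 = 1596.
x_1 = 1596^2 mod 2465 = 871.
x_2 = 871^2 mod 2465 = 1886.
x_3 = 1886^2 mod 2465 = 1.
x_4 = 1^2 mod 2465 = 1.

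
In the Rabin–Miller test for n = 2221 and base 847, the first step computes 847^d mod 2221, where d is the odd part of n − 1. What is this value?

n − 1 = 2220 = 2^2 · 555, so s = 2 and d = 555.
By repeated squaring, 847^555 ≡ 1 (mod 2221).

1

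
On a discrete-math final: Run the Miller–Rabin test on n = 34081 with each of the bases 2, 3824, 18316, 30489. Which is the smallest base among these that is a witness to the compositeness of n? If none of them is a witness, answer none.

2

n − 1 = 34080 = 2^5 · 1065, so s = 5 and d = 1065.
Base 2: x_0 = 2^1065 mod 34081 = 18703. x_0 is neither 1 nor 34080, so continue squaring. x_1 = 18703^2 mod 34081 = 28906. x_2 = 28906^2 mod 34081 = 27040. x_3 = 27040^2 mod 34081 = 21907. x_4 = 21907^2 mod 34081 = 22088. Reached i = s−1 = 4 without hitting −1: 2 is a Miller–Rabin witness and 34081 is composite.
Base 3824: x_0 = 3824^1065 mod 34081 = 8311. x_0 is neither 1 nor 34080, so continue squaring. x_1 = 8311^2 mod 34081 = 24615. x_2 = 24615^2 mod 34081 = 6207. x_3 = 6207^2 mod 34081 = 15319. x_4 = 15319^2 mod 34081 = 24076. Reached i = s−1 = 4 without hitting −1: 3824 is a Miller–Rabin witness and 34081 is composite.
Base 18316: x_0 = 18316^1065 mod 34081 = 19771. x_0 is neither 1 nor 34080, so continue squaring. x_1 = 19771^2 mod 34081 = 17452. x_2 = 17452^2 mod 34081 = 24488. x_3 = 24488^2 mod 34081 = 6949. x_4 = 6949^2 mod 34081 = 29905. Reached i = s−1 = 4 without hitting −1: 18316 is a Miller–Rabin witness and 34081 is composite.
Base 30489: x_0 = 30489^1065 mod 34081 = 3860. x_0 is neither 1 nor 34080, so continue squaring. x_1 = 3860^2 mod 34081 = 6203. x_2 = 6203^2 mod 34081 = 33841. x_3 = 33841^2 mod 34081 = 23519. x_4 = 23519^2 mod 34081 = 8731. Reached i = s−1 = 4 without hitting −1: 30489 is a Miller–Rabin witness and 34081 is composite.
The smallest witness among the given bases is 2.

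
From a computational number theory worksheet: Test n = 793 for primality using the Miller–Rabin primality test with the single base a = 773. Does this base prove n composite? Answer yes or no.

n − 1 = 792 = 2^3 · 99, so s = 3 and d = 99.
Repeated squaring mod 793: 773^1 ≡ 773, 773^2 ≡ 400, 773^4 ≡ 607, 773^8 ≡ 497, 773^16 ≡ 386, 773^32 ≡ 705, 773^64 ≡ 607.
99 = 64 + 32 + 2 + 1, so 773^99 ≡ 607·705·400·773 ≡ 125 (mod 793).
x_0 = 773^99 mod 793 = 125.
x_0 is neither 1 nor 792, so continue squaring.
x_1 = 125^2 mod 793 = 558.
x_2 = 558^2 mod 793 = 508.
Reached i = s−1 = 2 without hitting −1: 773 is a Miller–Rabin witness and 793 is composite.

yes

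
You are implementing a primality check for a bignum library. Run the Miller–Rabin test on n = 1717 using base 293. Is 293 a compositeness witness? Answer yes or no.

no

n − 1 = 1716 = 2^2 · 429, so s = 2 and d = 429.
x_0 = 293^429 mod 1717 = 293.
x_0 is neither 1 nor 1716, so continue squaring.
x_1 = 293^2 mod 1717 = 1716.
x_1 ≡ −1, so 293 is not a witness.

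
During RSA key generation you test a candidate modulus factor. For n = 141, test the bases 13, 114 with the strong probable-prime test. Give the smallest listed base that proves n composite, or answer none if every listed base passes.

13

n − 1 = 140 = 2^2 · 35, so s = 2 and d = 35.
Base 13: x_0 = 13^35 mod 141 = 85. x_0 is neither 1 nor 140, so continue squaring. x_1 = 85^2 mod 141 = 34. Reached i = s−1 = 1 without hitting −1: 13 is a Miller–Rabin witness and 141 is composite.
Base 114: x_0 = 114^35 mod 141 = 105. x_0 is neither 1 nor 140, so continue squaring. x_1 = 105^2 mod 141 = 27. Reached i = s−1 = 1 without hitting −1: 114 is a Miller–Rabin witness and 141 is composite.
The smallest witness among the given bases is 13.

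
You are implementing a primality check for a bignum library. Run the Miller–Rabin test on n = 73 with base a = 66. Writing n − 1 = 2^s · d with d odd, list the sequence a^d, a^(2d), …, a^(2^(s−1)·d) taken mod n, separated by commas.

n − 1 = 72 = 2^3 · 9, so s = 3 and d = 9.
x_0 = 66^9 mod 73 = 63.
x_1 = 63^2 mod 73 = 27.
x_2 = 27^2 mod 73 = 72.

63, 27, 72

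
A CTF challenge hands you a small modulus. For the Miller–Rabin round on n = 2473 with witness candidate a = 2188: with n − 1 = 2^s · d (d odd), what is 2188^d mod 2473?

1906

n − 1 = 2472 = 2^3 · 309, so s = 3 and d = 309.
2188^309 mod 2473 = 1906.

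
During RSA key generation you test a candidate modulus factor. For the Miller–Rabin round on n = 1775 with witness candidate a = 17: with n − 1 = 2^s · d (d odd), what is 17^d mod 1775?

1273

n − 1 = 1774 = 2^1 · 887, so s = 1 and d = 887.
Repeated squaring mod 1775: 17^1 ≡ 17, 17^2 ≡ 289, 17^4 ≡ 96, 17^8 ≡ 341, 17^16 ≡ 906, 17^32 ≡ 786, 17^64 ≡ 96, 17^128 ≡ 341, 17^256 ≡ 906, 17^512 ≡ 786.
887 = 512 + 256 + 64 + 32 + 16 + 4 + 2 + 1, so 17^887 ≡ 786·906·96·786·906·96·289·17 ≡ 1273 (mod 1775).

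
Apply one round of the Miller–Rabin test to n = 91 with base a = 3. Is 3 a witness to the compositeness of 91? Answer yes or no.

yes

n − 1 = 90 = 2^1 · 45, so s = 1 and d = 45.
Repeated squaring mod 91: 3^1 ≡ 3, 3^2 ≡ 9, 3^4 ≡ 81, 3^8 ≡ 9, 3^16 ≡ 81, 3^32 ≡ 9.
45 = 32 + 8 + 4 + 1, so 3^45 ≡ 9·9·81·3 ≡ 27 (mod 91).
x_0 = 3^45 mod 91 = 27.
x_0 ∉ {1, 90} and s = 1, so 3 is a Miller–Rabin witness and 91 is composite.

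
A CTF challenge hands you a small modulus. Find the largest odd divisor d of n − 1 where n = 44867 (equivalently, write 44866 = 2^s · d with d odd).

Halving: 44866 → 22433; 22433 is odd.
So 44866 = 2^1 · 22433.

22433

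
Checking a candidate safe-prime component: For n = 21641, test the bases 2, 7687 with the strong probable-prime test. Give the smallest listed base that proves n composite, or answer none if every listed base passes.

2

n − 1 = 21640 = 2^3 · 2705, so s = 3 and d = 2705.
Base 2: x_0 = 2^2705 mod 21641 = 1039. x_0 is neither 1 nor 21640, so continue squaring. x_1 = 1039^2 mod 21641 = 19112. x_2 = 19112^2 mod 21641 = 11746. Reached i = s−1 = 2 without hitting −1: 2 is a Miller–Rabin witness and 21641 is composite.
Base 7687: x_0 = 7687^2705 mod 21641 = 3845. x_0 is neither 1 nor 21640, so continue squaring. x_1 = 3845^2 mod 21641 = 3222. x_2 = 3222^2 mod 21641 = 15245. Reached i = s−1 = 2 without hitting −1: 7687 is a Miller–Rabin witness and 21641 is composite.
The smallest witness among the given bases is 2.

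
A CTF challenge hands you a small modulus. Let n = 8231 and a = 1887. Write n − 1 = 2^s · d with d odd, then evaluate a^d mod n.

1

n − 1 = 8230 = 2^1 · 4115, so s = 1 and d = 4115.
1887^4115 mod 8231 = 1.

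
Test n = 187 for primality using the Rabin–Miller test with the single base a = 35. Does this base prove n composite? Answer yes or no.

n − 1 = 186 = 2^1 · 93, so s = 1 and d = 93.
x_0 = 35^93 mod 187 = 52.
x_0 ∉ {1, 186} and s = 1, so 35 is a Miller–Rabin witness and 187 is composite.

yes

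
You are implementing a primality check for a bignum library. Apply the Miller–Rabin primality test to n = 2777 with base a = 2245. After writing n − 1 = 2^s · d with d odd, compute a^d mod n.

n − 1 = 2776 = 2^3 · 347, so s = 3 and d = 347.
2245^347 mod 2777 = 2587.

2587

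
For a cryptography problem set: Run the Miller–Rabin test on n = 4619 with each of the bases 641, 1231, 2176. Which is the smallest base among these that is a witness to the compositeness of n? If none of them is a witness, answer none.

n − 1 = 4618 = 2^1 · 2309, so s = 1 and d = 2309.
Base 641: x_0 = 641^2309 mod 4619 = 158. x_0 ∉ {1, 4618} and s = 1, so 641 is a Miller–Rabin witness and 4619 is composite.
Base 1231: x_0 = 1231^2309 mod 4619 = 334. x_0 ∉ {1, 4618} and s = 1, so 1231 is a Miller–Rabin witness and 4619 is composite.
Base 2176: x_0 = 2176^2309 mod 4619 = 3684. x_0 ∉ {1, 4618} and s = 1, so 2176 is a Miller–Rabin witness and 4619 is composite.
The smallest witness among the given bases is 641.

641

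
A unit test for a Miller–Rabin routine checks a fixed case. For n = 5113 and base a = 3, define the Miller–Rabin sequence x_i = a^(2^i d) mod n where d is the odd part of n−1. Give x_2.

n − 1 = 5112 = 2^3 · 639, so s = 3 and d = 639.
Repeated squaring mod 5113: 3^1 ≡ 3, 3^2 ≡ 9, 3^4 ≡ 81, 3^8 ≡ 1448, 3^16 ≡ 374, 3^32 ≡ 1825, 3^64 ≡ 2062, 3^128 ≡ 2941, 3^256 ≡ 3398, 3^512 ≡ 1250.
639 = 512 + 64 + 32 + 16 + 8 + 4 + 2 + 1, so 3^639 ≡ 1250·2062·1825·374·1448·81·9·3 ≡ 1 (mod 5113).
x_0 = 1.
x_1 = 1^2 mod 5113 = 1.
x_2 = 1^2 mod 5113 = 1.

1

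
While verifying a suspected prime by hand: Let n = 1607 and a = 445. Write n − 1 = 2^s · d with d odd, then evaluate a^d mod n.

n − 1 = 1606 = 2^1 · 803, so s = 1 and d = 803.
Repeated squaring mod 1607: 445^1 ≡ 445, 445^2 ≡ 364, 445^4 ≡ 722, 445^8 ≡ 616, 445^16 ≡ 204, 445^32 ≡ 1441, 445^64 ≡ 237, 445^128 ≡ 1531, 445^256 ≡ 955, 445^512 ≡ 856.
803 = 512 + 256 + 32 + 2 + 1, so 445^803 ≡ 856·955·1441·364·445 ≡ 1606 (mod 1607).

1606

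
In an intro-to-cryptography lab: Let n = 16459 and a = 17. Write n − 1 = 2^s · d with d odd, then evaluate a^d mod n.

n − 1 = 16458 = 2^1 · 8229, so s = 1 and d = 8229.
Repeated squaring mod 16459: 17^1 ≡ 17, 17^2 ≡ 289, 17^4 ≡ 1226, 17^8 ≡ 5307, 17^16 ≡ 2900, 17^32 ≡ 15910, 17^64 ≡ 5139, 17^128 ≡ 9085, 17^256 ≡ 11799, 17^512 ≡ 6179, 17^1024 ≡ 11620, 17^2048 ≡ 11223, 17^4096 ≡ 11461, 17^8192 ≡ 11701.
8229 = 8192 + 32 + 4 + 1, so 17^8229 ≡ 11701·15910·1226·17 ≡ 6314 (mod 16459).

6314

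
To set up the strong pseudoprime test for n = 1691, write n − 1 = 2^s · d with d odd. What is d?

845

Halving: 1690 → 845; 845 is odd.
So 1690 = 2^1 · 845.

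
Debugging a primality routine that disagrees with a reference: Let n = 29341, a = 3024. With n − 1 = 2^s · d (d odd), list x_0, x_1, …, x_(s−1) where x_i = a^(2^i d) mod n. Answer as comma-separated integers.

n − 1 = 29340 = 2^2 · 7335, so s = 2 and d = 7335.
x_0 = 3024^7335 mod 29341 = 1331.
x_1 = 1331^2 mod 29341 = 11101.

1331, 11101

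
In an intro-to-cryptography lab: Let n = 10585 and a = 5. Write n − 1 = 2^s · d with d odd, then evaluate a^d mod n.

9395

n − 1 = 10584 = 2^3 · 1323, so s = 3 and d = 1323.
By repeated squaring, 5^1323 ≡ 9395 (mod 10585).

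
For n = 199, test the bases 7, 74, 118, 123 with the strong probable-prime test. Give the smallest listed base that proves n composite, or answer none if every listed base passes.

n − 1 = 198 = 2^1 · 99, so s = 1 and d = 99.
Base 7: x_0 = 7^99 mod 199 = 1. x_0 = 1, so 7 is not a witness.
Base 74: x_0 = 74^99 mod 199 = 198. x_0 = 198 ≡ −1, so 74 is not a witness.
Base 118: x_0 = 118^99 mod 199 = 198. x_0 = 198 ≡ −1, so 118 is not a witness.
Base 123: x_0 = 123^99 mod 199 = 1. x_0 = 1, so 123 is not a witness.
No listed base is a witness for 199.

none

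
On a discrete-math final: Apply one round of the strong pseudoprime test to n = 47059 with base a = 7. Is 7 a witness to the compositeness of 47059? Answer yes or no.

no

n − 1 = 47058 = 2^1 · 23529, so s = 1 and d = 23529.
By repeated squaring, 7^23529 ≡ 1 (mod 47059).
x_0 = 7^23529 mod 47059 = 1.
x_0 = 1, so 7 is not a witness.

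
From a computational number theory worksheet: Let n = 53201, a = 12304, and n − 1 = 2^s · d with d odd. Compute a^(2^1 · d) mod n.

29210

n − 1 = 53200 = 2^4 · 3325, so s = 4 and d = 3325.
x_0 = 12304^3325 mod 53201 = 16335.
x_1 = 16335^2 mod 53201 = 29210.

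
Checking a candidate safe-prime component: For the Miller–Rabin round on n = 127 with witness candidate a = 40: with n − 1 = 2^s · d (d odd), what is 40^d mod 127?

n − 1 = 126 = 2^1 · 63, so s = 1 and d = 63.
Repeated squaring mod 127: 40^1 ≡ 40, 40^2 ≡ 76, 40^4 ≡ 61, 40^8 ≡ 38, 40^16 ≡ 47, 40^32 ≡ 50.
63 = 32 + 16 + 8 + 4 + 2 + 1, so 40^63 ≡ 50·47·38·61·76·40 ≡ 126 (mod 127).

126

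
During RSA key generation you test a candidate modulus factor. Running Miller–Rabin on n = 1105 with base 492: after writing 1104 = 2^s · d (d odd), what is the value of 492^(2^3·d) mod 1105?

1

n − 1 = 1104 = 2^4 · 69, so s = 4 and d = 69.
Repeated squaring mod 1105: 492^1 ≡ 492, 492^2 ≡ 69, 492^4 ≡ 341, 492^8 ≡ 256, 492^16 ≡ 341, 492^32 ≡ 256, 492^64 ≡ 341.
69 = 64 + 4 + 1, so 492^69 ≡ 341·341·492 ≡ 1087 (mod 1105).
x_0 = 1087.
x_1 = 1087^2 mod 1105 = 324.
x_2 = 324^2 mod 1105 = 1.
x_3 = 1^2 mod 1105 = 1.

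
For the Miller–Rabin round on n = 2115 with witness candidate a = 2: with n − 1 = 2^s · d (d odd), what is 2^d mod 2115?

1622

n − 1 = 2114 = 2^1 · 1057, so s = 1 and d = 1057.
Repeated squaring mod 2115: 2^1 ≡ 2, 2^2 ≡ 4, 2^4 ≡ 16, 2^8 ≡ 256, 2^16 ≡ 2086, 2^32 ≡ 841, 2^64 ≡ 871, 2^128 ≡ 1471, 2^256 ≡ 196, 2^512 ≡ 346, 2^1024 ≡ 1276.
1057 = 1024 + 32 + 1, so 2^1057 ≡ 1276·841·2 ≡ 1622 (mod 2115).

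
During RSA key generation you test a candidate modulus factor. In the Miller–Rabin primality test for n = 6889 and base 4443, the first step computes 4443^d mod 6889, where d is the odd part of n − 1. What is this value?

n − 1 = 6888 = 2^3 · 861, so s = 3 and d = 861.
4443^861 mod 6889 = 3238.

3238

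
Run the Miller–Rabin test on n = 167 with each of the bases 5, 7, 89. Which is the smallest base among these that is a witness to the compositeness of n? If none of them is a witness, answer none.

n − 1 = 166 = 2^1 · 83, so s = 1 and d = 83.
Base 5: x_0 = 5^83 mod 167 = 166. x_0 = 166 ≡ −1, so 5 is not a witness.
Base 7: x_0 = 7^83 mod 167 = 1. x_0 = 1, so 7 is not a witness.
Base 89: x_0 = 89^83 mod 167 = 1. x_0 = 1, so 89 is not a witness.
No listed base is a witness for 167.

none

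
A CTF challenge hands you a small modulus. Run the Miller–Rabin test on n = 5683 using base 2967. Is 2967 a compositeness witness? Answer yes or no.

n − 1 = 5682 = 2^1 · 2841, so s = 1 and d = 2841.
x_0 = 2967^2841 mod 5683 = 1.
x_0 = 1, so 2967 is not a witness.

no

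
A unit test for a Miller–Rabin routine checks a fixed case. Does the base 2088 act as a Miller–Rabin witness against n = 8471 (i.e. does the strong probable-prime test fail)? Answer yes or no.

yes

n − 1 = 8470 = 2^1 · 4235, so s = 1 and d = 4235.
x_0 = 2088^4235 mod 8471 = 4551.
x_0 ∉ {1, 8470} and s = 1, so 2088 is a Miller–Rabin witness and 8471 is composite.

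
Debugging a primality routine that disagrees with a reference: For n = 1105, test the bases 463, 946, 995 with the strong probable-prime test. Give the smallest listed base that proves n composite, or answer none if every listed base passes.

946

n − 1 = 1104 = 2^4 · 69, so s = 4 and d = 69.
Base 463: x_0 = 463^69 mod 1105 = 463. x_0 is neither 1 nor 1104, so continue squaring. x_1 = 463^2 mod 1105 = 1104. x_1 ≡ −1, so 463 is not a witness.
Base 946: x_0 = 946^69 mod 1105 = 571. x_0 is neither 1 nor 1104, so continue squaring. x_1 = 571^2 mod 1105 = 66. x_2 = 66^2 mod 1105 = 1041. x_3 = 1041^2 mod 1105 = 781. Reached i = s−1 = 3 without hitting −1: 946 is a Miller–Rabin witness and 1105 is composite.
Base 995: x_0 = 995^69 mod 1105 = 450. x_0 is neither 1 nor 1104, so continue squaring. x_1 = 450^2 mod 1105 = 285. x_2 = 285^2 mod 1105 = 560. x_3 = 560^2 mod 1105 = 885. Reached i = s−1 = 3 without hitting −1: 995 is a Miller–Rabin witness and 1105 is composite.
The smallest witness among the given bases is 946.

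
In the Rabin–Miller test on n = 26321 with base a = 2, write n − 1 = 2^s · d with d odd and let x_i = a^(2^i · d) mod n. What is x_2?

n − 1 = 26320 = 2^4 · 1645, so s = 4 and d = 1645.
By repeated squaring, 2^1645 ≡ 12547 (mod 26321).
x_0 = 12547.
x_1 = 12547^2 mod 26321 = 1308.
x_2 = 1308^2 mod 26321 = 26320.

26320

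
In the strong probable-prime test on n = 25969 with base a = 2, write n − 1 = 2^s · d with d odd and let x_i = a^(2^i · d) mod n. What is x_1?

25968

n − 1 = 25968 = 2^4 · 1623, so s = 4 and d = 1623.
x_0 = 2^1623 mod 25969 = 4425.
x_1 = 4425^2 mod 25969 = 25968.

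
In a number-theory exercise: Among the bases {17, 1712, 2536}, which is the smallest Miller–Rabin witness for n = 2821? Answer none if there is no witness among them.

none

n − 1 = 2820 = 2^2 · 705, so s = 2 and d = 705.
Base 17: x_0 = 17^705 mod 2821 = 2820. x_0 = 2820 ≡ −1, so 17 is not a witness.
Base 1712: x_0 = 1712^705 mod 2821 = 1. x_0 = 1, so 1712 is not a witness.
Base 2536: x_0 = 2536^705 mod 2821 = 1. x_0 = 1, so 2536 is not a witness.
No listed base is a witness for 2821.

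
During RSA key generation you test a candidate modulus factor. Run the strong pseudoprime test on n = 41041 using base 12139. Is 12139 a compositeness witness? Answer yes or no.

yes

n − 1 = 41040 = 2^4 · 2565, so s = 4 and d = 2565.
By repeated squaring, 12139^2565 ≡ 6434 (mod 41041).
x_0 = 12139^2565 mod 41041 = 6434.
x_0 is neither 1 nor 41040, so continue squaring.
x_1 = 6434^2 mod 41041 = 27028.
x_2 = 27028^2 mod 41041 = 24025.
x_3 = 24025^2 mod 41041 = 1.
x_3 = 1 but x_2 ≠ ±1, a nontrivial square root of 1 — 12139 is a witness and 41041 is composite.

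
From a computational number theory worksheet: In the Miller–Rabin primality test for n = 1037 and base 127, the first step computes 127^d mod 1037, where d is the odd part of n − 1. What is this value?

n − 1 = 1036 = 2^2 · 259, so s = 2 and d = 259.
127^259 mod 1037 = 1022.

1022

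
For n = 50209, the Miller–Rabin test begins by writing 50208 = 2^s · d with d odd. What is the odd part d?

Halving: 50208 → 25104 → 12552 → 6276 → 3138 → 1569; 1569 is odd.
So 50208 = 2^5 · 1569.

1569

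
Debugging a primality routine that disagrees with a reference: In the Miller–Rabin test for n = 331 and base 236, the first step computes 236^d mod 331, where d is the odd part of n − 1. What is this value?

330

n − 1 = 330 = 2^1 · 165, so s = 1 and d = 165.
By repeated squaring, 236^165 ≡ 330 (mod 331).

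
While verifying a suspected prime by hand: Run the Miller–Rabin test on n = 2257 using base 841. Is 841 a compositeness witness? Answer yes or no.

n − 1 = 2256 = 2^4 · 141, so s = 4 and d = 141.
x_0 = 841^141 mod 2257 = 2256.
x_0 = 2256 ≡ −1, so 841 is not a witness.

no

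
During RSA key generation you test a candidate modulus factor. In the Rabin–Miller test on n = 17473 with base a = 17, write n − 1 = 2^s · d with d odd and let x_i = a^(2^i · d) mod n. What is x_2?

n − 1 = 17472 = 2^6 · 273, so s = 6 and d = 273.
x_0 = 17^273 mod 17473 = 15114.
x_1 = 15114^2 mod 17473 = 8467.
x_2 = 8467^2 mod 17473 = 15843.

15843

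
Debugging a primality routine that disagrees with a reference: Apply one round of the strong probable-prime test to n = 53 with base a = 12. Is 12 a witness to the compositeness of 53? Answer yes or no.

n − 1 = 52 = 2^2 · 13, so s = 2 and d = 13.
Repeated squaring mod 53: 12^1 ≡ 12, 12^2 ≡ 38, 12^4 ≡ 13, 12^8 ≡ 10.
13 = 8 + 4 + 1, so 12^13 ≡ 10·13·12 ≡ 23 (mod 53).
x_0 = 12^13 mod 53 = 23.
x_0 is neither 1 nor 52, so continue squaring.
x_1 = 23^2 mod 53 = 52.
x_1 ≡ −1, so 12 is not a witness.

no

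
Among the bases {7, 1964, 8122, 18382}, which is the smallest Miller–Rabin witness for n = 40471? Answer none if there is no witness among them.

none

n − 1 = 40470 = 2^1 · 20235, so s = 1 and d = 20235.
Base 7: x_0 = 7^20235 mod 40471 = 40470. x_0 = 40470 ≡ −1, so 7 is not a witness.
Base 1964: x_0 = 1964^20235 mod 40471 = 1. x_0 = 1, so 1964 is not a witness.
Base 8122: x_0 = 8122^20235 mod 40471 = 1. x_0 = 1, so 8122 is not a witness.
Base 18382: x_0 = 18382^20235 mod 40471 = 1. x_0 = 1, so 18382 is not a witness.
No listed base is a witness for 40471.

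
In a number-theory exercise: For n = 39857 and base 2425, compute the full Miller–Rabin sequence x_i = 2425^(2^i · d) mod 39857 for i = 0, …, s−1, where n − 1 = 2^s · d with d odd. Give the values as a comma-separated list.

18980, 12834, 22432, 39856

n − 1 = 39856 = 2^4 · 2491, so s = 4 and d = 2491.
x_0 = 2425^2491 mod 39857 = 18980.
x_1 = 18980^2 mod 39857 = 12834.
x_2 = 12834^2 mod 39857 = 22432.
x_3 = 22432^2 mod 39857 = 39856.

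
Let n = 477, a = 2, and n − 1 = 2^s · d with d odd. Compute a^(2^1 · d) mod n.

n − 1 = 476 = 2^2 · 119, so s = 2 and d = 119.
By repeated squaring, 2^119 ≡ 14 (mod 477).
x_0 = 14.
x_1 = 14^2 mod 477 = 196.

196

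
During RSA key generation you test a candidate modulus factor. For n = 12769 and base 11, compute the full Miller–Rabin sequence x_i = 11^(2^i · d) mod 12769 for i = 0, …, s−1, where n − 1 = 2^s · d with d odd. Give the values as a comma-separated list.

4050, 7104, 3728, 5312, 10623

n − 1 = 12768 = 2^5 · 399, so s = 5 and d = 399.
x_0 = 11^399 mod 12769 = 4050.
x_1 = 4050^2 mod 12769 = 7104.
x_2 = 7104^2 mod 12769 = 3728.
x_3 = 3728^2 mod 12769 = 5312.
x_4 = 5312^2 mod 12769 = 10623.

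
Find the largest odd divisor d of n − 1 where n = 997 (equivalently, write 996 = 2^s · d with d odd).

249

Halving: 996 → 498 → 249; 249 is odd.
So 996 = 2^2 · 249.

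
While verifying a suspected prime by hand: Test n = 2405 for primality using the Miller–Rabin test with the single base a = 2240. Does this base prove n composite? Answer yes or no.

yes

n − 1 = 2404 = 2^2 · 601, so s = 2 and d = 601.
By repeated squaring, 2240^601 ≡ 940 (mod 2405).
x_0 = 2240^601 mod 2405 = 940.
x_0 is neither 1 nor 2404, so continue squaring.
x_1 = 940^2 mod 2405 = 965.
Reached i = s−1 = 1 without hitting −1: 2240 is a Miller–Rabin witness and 2405 is composite.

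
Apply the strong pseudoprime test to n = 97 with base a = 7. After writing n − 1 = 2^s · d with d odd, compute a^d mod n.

n − 1 = 96 = 2^5 · 3, so s = 5 and d = 3.
7^3 mod 97 = 52.

52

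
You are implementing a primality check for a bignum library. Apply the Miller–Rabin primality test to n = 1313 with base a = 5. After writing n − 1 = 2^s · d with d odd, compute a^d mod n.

n − 1 = 1312 = 2^5 · 41, so s = 5 and d = 41.
5^41 mod 1313 = 31.

31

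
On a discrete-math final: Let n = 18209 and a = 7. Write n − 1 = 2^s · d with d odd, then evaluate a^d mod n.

n − 1 = 18208 = 2^5 · 569, so s = 5 and d = 569.
Repeated squaring mod 18209: 7^1 ≡ 7, 7^2 ≡ 49, 7^4 ≡ 2401, 7^8 ≡ 10757, 7^16 ≡ 13063, 7^32 ≡ 5430, 7^64 ≡ 4529, 7^128 ≡ 8507, 7^256 ≡ 6483, 7^512 ≡ 2917.
569 = 512 + 32 + 16 + 8 + 1, so 7^569 ≡ 2917·5430·13063·10757·7 ≡ 17076 (mod 18209).

17076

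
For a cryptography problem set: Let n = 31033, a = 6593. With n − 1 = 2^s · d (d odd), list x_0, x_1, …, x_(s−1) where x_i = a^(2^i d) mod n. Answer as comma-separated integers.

11846, 27523, 31032

n − 1 = 31032 = 2^3 · 3879, so s = 3 and d = 3879.
x_0 = 6593^3879 mod 31033 = 11846.
x_1 = 11846^2 mod 31033 = 27523.
x_2 = 27523^2 mod 31033 = 31032.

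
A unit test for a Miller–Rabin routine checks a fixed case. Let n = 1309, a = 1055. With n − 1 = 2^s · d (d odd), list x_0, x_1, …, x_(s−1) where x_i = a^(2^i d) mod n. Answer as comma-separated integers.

307, 1

n − 1 = 1308 = 2^2 · 327, so s = 2 and d = 327.
x_0 = 1055^327 mod 1309 = 307.
x_1 = 307^2 mod 1309 = 1.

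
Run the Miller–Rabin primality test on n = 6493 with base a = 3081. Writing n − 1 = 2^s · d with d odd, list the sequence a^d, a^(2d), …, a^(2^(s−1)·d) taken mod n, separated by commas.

5880, 5668

n − 1 = 6492 = 2^2 · 1623, so s = 2 and d = 1623.
x_0 = 3081^1623 mod 6493 = 5880.
x_1 = 5880^2 mod 6493 = 5668.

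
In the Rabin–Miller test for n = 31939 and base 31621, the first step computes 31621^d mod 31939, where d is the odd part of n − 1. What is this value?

29024

n − 1 = 31938 = 2^1 · 15969, so s = 1 and d = 15969.
Repeated squaring mod 31939: 31621^1 ≡ 31621, 31621^2 ≡ 5307, 31621^4 ≡ 25990, 31621^8 ≡ 2189, 31621^16 ≡ 871, 31621^32 ≡ 24044, 31621^64 ≡ 18036, 31621^128 ≡ 30520, 31621^256 ≡ 1404, 31621^512 ≡ 22937, 31621^1024 ≡ 6761, 31621^2048 ≡ 6412, 31621^4096 ≡ 8251, 31621^8192 ≡ 16992.
15969 = 8192 + 4096 + 2048 + 1024 + 512 + 64 + 32 + 1, so 31621^15969 ≡ 16992·8251·6412·6761·22937·18036·24044·31621 ≡ 29024 (mod 31939).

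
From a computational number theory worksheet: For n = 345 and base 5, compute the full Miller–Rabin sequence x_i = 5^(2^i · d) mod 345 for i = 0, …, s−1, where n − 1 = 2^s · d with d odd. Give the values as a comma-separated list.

290, 265, 190

n − 1 = 344 = 2^3 · 43, so s = 3 and d = 43.
x_0 = 5^43 mod 345 = 290.
x_1 = 290^2 mod 345 = 265.
x_2 = 265^2 mod 345 = 190.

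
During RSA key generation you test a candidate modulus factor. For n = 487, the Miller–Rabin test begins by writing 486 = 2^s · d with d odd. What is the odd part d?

243

Halving: 486 → 243; 243 is odd.
So 486 = 2^1 · 243.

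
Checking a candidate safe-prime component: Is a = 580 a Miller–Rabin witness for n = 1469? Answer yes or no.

n − 1 = 1468 = 2^2 · 367, so s = 2 and d = 367.
Repeated squaring mod 1469: 580^1 ≡ 580, 580^2 ≡ 1468, 580^4 ≡ 1, 580^8 ≡ 1, 580^16 ≡ 1, 580^32 ≡ 1, 580^64 ≡ 1, 580^128 ≡ 1, 580^256 ≡ 1.
367 = 256 + 64 + 32 + 8 + 4 + 2 + 1, so 580^367 ≡ 1·1·1·1·1·1468·580 ≡ 889 (mod 1469).
x_0 = 580^367 mod 1469 = 889.
x_0 is neither 1 nor 1468, so continue squaring.
x_1 = 889^2 mod 1469 = 1468.
x_1 ≡ −1, so 580 is not a witness.

no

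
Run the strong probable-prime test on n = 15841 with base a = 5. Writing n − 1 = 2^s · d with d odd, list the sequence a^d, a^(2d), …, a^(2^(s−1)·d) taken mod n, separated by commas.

n − 1 = 15840 = 2^5 · 495, so s = 5 and d = 495.
x_0 = 5^495 mod 15841 = 3380.
x_1 = 3380^2 mod 15841 = 3039.
x_2 = 3039^2 mod 15841 = 218.
x_3 = 218^2 mod 15841 = 1.
x_4 = 1^2 mod 15841 = 1.

3380, 3039, 218, 1, 1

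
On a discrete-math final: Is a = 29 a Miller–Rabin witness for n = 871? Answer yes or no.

no

n − 1 = 870 = 2^1 · 435, so s = 1 and d = 435.
x_0 = 29^435 mod 871 = 1.
x_0 = 1, so 29 is not a witness.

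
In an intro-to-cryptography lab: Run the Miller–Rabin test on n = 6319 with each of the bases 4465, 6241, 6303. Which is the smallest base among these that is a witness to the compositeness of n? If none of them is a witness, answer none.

4465

n − 1 = 6318 = 2^1 · 3159, so s = 1 and d = 3159.
Base 4465: x_0 = 4465^3159 mod 6319 = 1027. x_0 ∉ {1, 6318} and s = 1, so 4465 is a Miller–Rabin witness and 6319 is composite.
Base 6241: x_0 = 6241^3159 mod 6319 = 947. x_0 ∉ {1, 6318} and s = 1, so 6241 is a Miller–Rabin witness and 6319 is composite.
Base 6303: x_0 = 6303^3159 mod 6319 = 1702. x_0 ∉ {1, 6318} and s = 1, so 6303 is a Miller–Rabin witness and 6319 is composite.
The smallest witness among the given bases is 4465.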